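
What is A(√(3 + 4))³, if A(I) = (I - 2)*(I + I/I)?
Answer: 230 - 82*√7 ≈ 13.048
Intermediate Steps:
A(I) = (1 + I)*(-2 + I) (A(I) = (-2 + I)*(I + 1) = (-2 + I)*(1 + I) = (1 + I)*(-2 + I))
A(√(3 + 4))³ = (-2 + (√(3 + 4))² - √(3 + 4))³ = (-2 + (√7)² - √7)³ = (-2 + 7 - √7)³ = (5 - √7)³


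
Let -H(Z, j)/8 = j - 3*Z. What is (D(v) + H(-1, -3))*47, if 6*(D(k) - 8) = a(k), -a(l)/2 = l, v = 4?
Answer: 940/3 ≈ 313.33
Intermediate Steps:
a(l) = -2*l
H(Z, j) = -8*j + 24*Z (H(Z, j) = -8*(j - 3*Z) = -8*j + 24*Z)
D(k) = 8 - k/3 (D(k) = 8 + (-2*k)/6 = 8 - k/3)
(D(v) + H(-1, -3))*47 = ((8 - ⅓*4) + (-8*(-3) + 24*(-1)))*47 = ((8 - 4/3) + (24 - 24))*47 = (20/3 + 0)*47 = (20/3)*47 = 940/3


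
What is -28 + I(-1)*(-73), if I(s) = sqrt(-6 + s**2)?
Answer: -28 - 73*I*sqrt(5) ≈ -28.0 - 163.23*I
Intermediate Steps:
-28 + I(-1)*(-73) = -28 + sqrt(-6 + (-1)**2)*(-73) = -28 + sqrt(-6 + 1)*(-73) = -28 + sqrt(-5)*(-73) = -28 + (I*sqrt(5))*(-73) = -28 - 73*I*sqrt(5)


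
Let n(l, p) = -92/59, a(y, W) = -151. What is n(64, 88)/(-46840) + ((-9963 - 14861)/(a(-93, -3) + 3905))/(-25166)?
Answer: 4830884033/16317641068990 ≈ 0.00029605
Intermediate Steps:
n(l, p) = -92/59 (n(l, p) = -92*1/59 = -92/59)
n(64, 88)/(-46840) + ((-9963 - 14861)/(a(-93, -3) + 3905))/(-25166) = -92/59/(-46840) + ((-9963 - 14861)/(-151 + 3905))/(-25166) = -92/59*(-1/46840) - 24824/3754*(-1/25166) = 23/690890 - 24824*1/3754*(-1/25166) = 23/690890 - 12412/1877*(-1/25166) = 23/690890 + 6206/23618291 = 4830884033/16317641068990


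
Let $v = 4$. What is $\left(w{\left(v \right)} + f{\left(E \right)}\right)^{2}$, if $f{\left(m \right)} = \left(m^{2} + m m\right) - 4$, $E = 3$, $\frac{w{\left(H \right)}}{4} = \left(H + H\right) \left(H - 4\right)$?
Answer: $196$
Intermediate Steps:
$w{\left(H \right)} = 8 H \left(-4 + H\right)$ ($w{\left(H \right)} = 4 \left(H + H\right) \left(H - 4\right) = 4 \cdot 2 H \left(-4 + H\right) = 8 H \left(-4 + H\right)$)
$f{\left(m \right)} = -4 + 2 m^{2}$ ($f{\left(m \right)} = \left(m^{2} + m^{2}\right) - 4 = 2 m^{2} - 4 = -4 + 2 m^{2}$)
$\left(w{\left(v \right)} + f{\left(E \right)}\right)^{2} = \left(8 \cdot 4 \left(-4 + 4\right) - \left(4 - 2 \cdot 3^{2}\right)\right)^{2} = \left(8 \cdot 4 \cdot 0 + \left(-4 + 2 \cdot 9\right)\right)^{2} = \left(0 + \left(-4 + 18\right)\right)^{2} = \left(0 + 14\right)^{2} = 14^{2} = 196$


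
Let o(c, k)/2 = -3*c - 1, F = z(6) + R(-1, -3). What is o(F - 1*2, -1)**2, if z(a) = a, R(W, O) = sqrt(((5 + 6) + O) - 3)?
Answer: 856 + 312*sqrt(5) ≈ 1553.7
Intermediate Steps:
R(W, O) = sqrt(8 + O) (R(W, O) = sqrt((11 + O) - 3) = sqrt(8 + O))
F = 6 + sqrt(5) (F = 6 + sqrt(8 - 3) = 6 + sqrt(5) ≈ 8.2361)
o(c, k) = -2 - 6*c (o(c, k) = 2*(-3*c - 1) = 2*(-1 - 3*c) = -2 - 6*c)
o(F - 1*2, -1)**2 = (-2 - 6*((6 + sqrt(5)) - 1*2))**2 = (-2 - 6*((6 + sqrt(5)) - 2))**2 = (-2 - 6*(4 + sqrt(5)))**2 = (-2 + (-24 - 6*sqrt(5)))**2 = (-26 - 6*sqrt(5))**2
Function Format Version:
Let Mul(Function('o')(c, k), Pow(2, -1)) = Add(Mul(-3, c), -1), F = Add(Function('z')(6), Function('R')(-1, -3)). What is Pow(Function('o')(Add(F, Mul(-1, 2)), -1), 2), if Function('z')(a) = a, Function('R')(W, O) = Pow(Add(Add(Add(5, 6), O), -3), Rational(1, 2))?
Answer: Add(856, Mul(312, Pow(5, Rational(1, 2)))) ≈ 1553.7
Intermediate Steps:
Function('R')(W, O) = Pow(Add(8, O), Rational(1, 2)) (Function('R')(W, O) = Pow(Add(Add(11, O), -3), Rational(1, 2)) = Pow(Add(8, O), Rational(1, 2)))
F = Add(6, Pow(5, Rational(1, 2))) (F = Add(6, Pow(Add(8, -3), Rational(1, 2))) = Add(6, Pow(5, Rational(1, 2))) ≈ 8.2361)
Function('o')(c, k) = Add(-2, Mul(-6, c)) (Function('o')(c, k) = Mul(2, Add(Mul(-3, c), -1)) = Mul(2, Add(-1, Mul(-3, c))) = Add(-2, Mul(-6, c)))
Pow(Function('o')(Add(F, Mul(-1, 2)), -1), 2) = Pow(Add(-2, Mul(-6, Add(Add(6, Pow(5, Rational(1, 2))), Mul(-1, 2)))), 2) = Pow(Add(-2, Mul(-6, Add(Add(6, Pow(5, Rational(1, 2))), -2))), 2) = Pow(Add(-2, Mul(-6, Add(4, Pow(5, Rational(1, 2))))), 2) = Pow(Add(-2, Add(-24, Mul(-6, Pow(5, Rational(1, 2))))), 2) = Pow(Add(-26, Mul(-6, Pow(5, Rational(1, 2)))), 2)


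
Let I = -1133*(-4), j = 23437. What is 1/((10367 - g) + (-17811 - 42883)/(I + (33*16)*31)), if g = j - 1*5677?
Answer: -10450/77287197 ≈ -0.00013521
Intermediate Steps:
g = 17760 (g = 23437 - 1*5677 = 23437 - 5677 = 17760)
I = 4532
1/((10367 - g) + (-17811 - 42883)/(I + (33*16)*31)) = 1/((10367 - 1*17760) + (-17811 - 42883)/(4532 + (33*16)*31)) = 1/((10367 - 17760) - 60694/(4532 + 528*31)) = 1/(-7393 - 60694/(4532 + 16368)) = 1/(-7393 - 60694/20900) = 1/(-7393 - 60694*1/20900) = 1/(-7393 - 30347/10450) = 1/(-77287197/10450) = -10450/77287197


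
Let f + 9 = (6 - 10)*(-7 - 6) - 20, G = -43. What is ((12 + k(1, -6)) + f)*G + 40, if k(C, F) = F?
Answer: -1207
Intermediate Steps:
f = 23 (f = -9 + ((6 - 10)*(-7 - 6) - 20) = -9 + (-4*(-13) - 20) = -9 + (52 - 20) = -9 + 32 = 23)
((12 + k(1, -6)) + f)*G + 40 = ((12 - 6) + 23)*(-43) + 40 = (6 + 23)*(-43) + 40 = 29*(-43) + 40 = -1247 + 40 = -1207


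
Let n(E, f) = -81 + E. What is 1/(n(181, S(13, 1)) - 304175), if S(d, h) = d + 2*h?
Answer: -1/304075 ≈ -3.2887e-6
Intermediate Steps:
1/(n(181, S(13, 1)) - 304175) = 1/((-81 + 181) - 304175) = 1/(100 - 304175) = 1/(-304075) = -1/304075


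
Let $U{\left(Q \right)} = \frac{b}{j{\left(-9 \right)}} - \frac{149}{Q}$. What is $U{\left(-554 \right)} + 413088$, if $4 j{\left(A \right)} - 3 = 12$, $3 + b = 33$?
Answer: $\frac{228855333}{554} \approx 4.131 \cdot 10^{5}$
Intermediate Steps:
$b = 30$ ($b = -3 + 33 = 30$)
$j{\left(A \right)} = \frac{15}{4}$ ($j{\left(A \right)} = \frac{3}{4} + \frac{1}{4} \cdot 12 = \frac{3}{4} + 3 = \frac{15}{4}$)
$U{\left(Q \right)} = 8 - \frac{149}{Q}$ ($U{\left(Q \right)} = \frac{30}{\frac{15}{4}} - \frac{149}{Q} = 30 \cdot \frac{4}{15} - \frac{149}{Q} = 8 - \frac{149}{Q}$)
$U{\left(-554 \right)} + 413088 = \left(8 - \frac{149}{-554}\right) + 413088 = \left(8 - - \frac{149}{554}\right) + 413088 = \left(8 + \frac{149}{554}\right) + 413088 = \frac{4581}{554} + 413088 = \frac{228855333}{554}$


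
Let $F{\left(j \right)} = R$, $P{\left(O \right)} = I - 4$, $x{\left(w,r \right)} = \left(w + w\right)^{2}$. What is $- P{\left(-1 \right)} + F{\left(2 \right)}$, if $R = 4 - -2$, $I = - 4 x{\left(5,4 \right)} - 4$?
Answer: $414$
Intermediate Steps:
$x{\left(w,r \right)} = 4 w^{2}$ ($x{\left(w,r \right)} = \left(2 w\right)^{2} = 4 w^{2}$)
$I = -404$ ($I = - 4 \cdot 4 \cdot 5^{2} - 4 = - 4 \cdot 4 \cdot 25 - 4 = \left(-4\right) 100 - 4 = -400 - 4 = -404$)
$R = 6$ ($R = 4 + 2 = 6$)
$P{\left(O \right)} = -408$ ($P{\left(O \right)} = -404 - 4 = -408$)
$F{\left(j \right)} = 6$
$- P{\left(-1 \right)} + F{\left(2 \right)} = \left(-1\right) \left(-408\right) + 6 = 408 + 6 = 414$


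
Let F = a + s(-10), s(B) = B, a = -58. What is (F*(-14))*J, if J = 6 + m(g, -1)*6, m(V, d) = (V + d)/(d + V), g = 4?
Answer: 11424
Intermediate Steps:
m(V, d) = 1 (m(V, d) = (V + d)/(V + d) = 1)
F = -68 (F = -58 - 10 = -68)
J = 12 (J = 6 + 1*6 = 6 + 6 = 12)
(F*(-14))*J = -68*(-14)*12 = 952*12 = 11424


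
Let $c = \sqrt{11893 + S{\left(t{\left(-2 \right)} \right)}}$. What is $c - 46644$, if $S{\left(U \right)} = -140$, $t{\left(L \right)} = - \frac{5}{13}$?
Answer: $-46644 + \sqrt{11753} \approx -46536.0$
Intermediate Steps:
$t{\left(L \right)} = - \frac{5}{13}$ ($t{\left(L \right)} = \left(-5\right) \frac{1}{13} = - \frac{5}{13}$)
$c = \sqrt{11753}$ ($c = \sqrt{11893 - 140} = \sqrt{11753} \approx 108.41$)
$c - 46644 = \sqrt{11753} - 46644 = -46644 + \sqrt{11753}$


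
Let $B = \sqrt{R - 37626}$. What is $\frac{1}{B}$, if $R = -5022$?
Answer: $- \frac{i \sqrt{10662}}{21324} \approx - 0.0048423 i$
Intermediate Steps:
$B = 2 i \sqrt{10662}$ ($B = \sqrt{-5022 - 37626} = \sqrt{-42648} = 2 i \sqrt{10662} \approx 206.51 i$)
$\frac{1}{B} = \frac{1}{2 i \sqrt{10662}} = - \frac{i \sqrt{10662}}{21324}$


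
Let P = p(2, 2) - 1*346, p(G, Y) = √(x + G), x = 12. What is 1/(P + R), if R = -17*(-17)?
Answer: -57/3235 - √14/3235 ≈ -0.018776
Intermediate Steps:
p(G, Y) = √(12 + G)
P = -346 + √14 (P = √(12 + 2) - 1*346 = √14 - 346 = -346 + √14 ≈ -342.26)
R = 289
1/(P + R) = 1/((-346 + √14) + 289) = 1/(-57 + √14)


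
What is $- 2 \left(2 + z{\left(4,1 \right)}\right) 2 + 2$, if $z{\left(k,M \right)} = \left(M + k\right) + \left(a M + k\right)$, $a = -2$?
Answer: $-34$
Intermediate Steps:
$z{\left(k,M \right)} = - M + 2 k$ ($z{\left(k,M \right)} = \left(M + k\right) - \left(- k + 2 M\right) = - M + 2 k$)
$- 2 \left(2 + z{\left(4,1 \right)}\right) 2 + 2 = - 2 \left(2 + \left(\left(-1\right) 1 + 2 \cdot 4\right)\right) 2 + 2 = - 2 \left(2 + \left(-1 + 8\right)\right) 2 + 2 = - 2 \left(2 + 7\right) 2 + 2 = \left(-2\right) 9 \cdot 2 + 2 = \left(-18\right) 2 + 2 = -36 + 2 = -34$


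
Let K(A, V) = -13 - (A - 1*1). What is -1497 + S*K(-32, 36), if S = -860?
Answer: -18697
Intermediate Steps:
K(A, V) = -12 - A (K(A, V) = -13 - (A - 1) = -13 - (-1 + A) = -13 + (1 - A) = -12 - A)
-1497 + S*K(-32, 36) = -1497 - 860*(-12 - 1*(-32)) = -1497 - 860*(-12 + 32) = -1497 - 860*20 = -1497 - 17200 = -18697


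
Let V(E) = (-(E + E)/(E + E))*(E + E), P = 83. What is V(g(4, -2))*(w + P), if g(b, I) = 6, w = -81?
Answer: -24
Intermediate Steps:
V(E) = -2*E (V(E) = (-2*E/(2*E))*(2*E) = (-2*E*1/(2*E))*(2*E) = (-1*1)*(2*E) = -2*E)
V(g(4, -2))*(w + P) = (-2*6)*(-81 + 83) = -12*2 = -24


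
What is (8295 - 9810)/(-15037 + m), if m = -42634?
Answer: 15/571 ≈ 0.026270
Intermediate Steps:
(8295 - 9810)/(-15037 + m) = (8295 - 9810)/(-15037 - 42634) = -1515/(-57671) = -1515*(-1/57671) = 15/571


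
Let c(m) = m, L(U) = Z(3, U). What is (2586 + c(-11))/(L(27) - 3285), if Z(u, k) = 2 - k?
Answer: -515/662 ≈ -0.77795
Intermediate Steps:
L(U) = 2 - U
(2586 + c(-11))/(L(27) - 3285) = (2586 - 11)/((2 - 1*27) - 3285) = 2575/((2 - 27) - 3285) = 2575/(-25 - 3285) = 2575/(-3310) = 2575*(-1/3310) = -515/662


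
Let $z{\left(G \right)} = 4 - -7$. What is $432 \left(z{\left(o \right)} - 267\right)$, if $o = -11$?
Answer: $-110592$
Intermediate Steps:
$z{\left(G \right)} = 11$ ($z{\left(G \right)} = 4 + 7 = 11$)
$432 \left(z{\left(o \right)} - 267\right) = 432 \left(11 - 267\right) = 432 \left(-256\right) = -110592$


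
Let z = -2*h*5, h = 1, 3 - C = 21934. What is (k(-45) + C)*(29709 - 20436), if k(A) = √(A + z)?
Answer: -203366163 + 9273*I*√55 ≈ -2.0337e+8 + 68770.0*I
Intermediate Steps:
C = -21931 (C = 3 - 1*21934 = 3 - 21934 = -21931)
z = -10 (z = -2*1*5 = -2*5 = -10)
k(A) = √(-10 + A) (k(A) = √(A - 10) = √(-10 + A))
(k(-45) + C)*(29709 - 20436) = (√(-10 - 45) - 21931)*(29709 - 20436) = (√(-55) - 21931)*9273 = (I*√55 - 21931)*9273 = (-21931 + I*√55)*9273 = -203366163 + 9273*I*√55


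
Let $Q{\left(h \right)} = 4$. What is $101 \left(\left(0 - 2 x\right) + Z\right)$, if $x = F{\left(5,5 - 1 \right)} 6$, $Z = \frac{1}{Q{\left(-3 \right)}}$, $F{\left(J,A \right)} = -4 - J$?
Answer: $\frac{43733}{4} \approx 10933.0$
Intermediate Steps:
$Z = \frac{1}{4} \approx 0.25$
$x = -54$ ($x = \left(-4 - 5\right) 6 = \left(-9\right) 6 = -54$)
$101 \left(\left(0 - 2 x\right) + Z\right) = 101 \left(\left(0 - -108\right) + \frac{1}{4}\right) = 101 \left(\left(0 + 108\right) + \frac{1}{4}\right) = 101 \left(108 + \frac{1}{4}\right) = 101 \cdot \frac{433}{4} = \frac{43733}{4}$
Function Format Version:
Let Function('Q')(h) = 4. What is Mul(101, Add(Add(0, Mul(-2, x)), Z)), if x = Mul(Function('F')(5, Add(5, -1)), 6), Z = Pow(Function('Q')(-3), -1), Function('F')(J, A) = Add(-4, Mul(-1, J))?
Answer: Rational(43733, 4) ≈ 10933.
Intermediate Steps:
Z = Rational(1, 4) (Z = Pow(4, -1) = Rational(1, 4) ≈ 0.25000)
x = -54 (x = Mul(Add(-4, Mul(-1, 5)), 6) = Mul(Add(-4, -5), 6) = Mul(-9, 6) = -54)
Mul(101, Add(Add(0, Mul(-2, x)), Z)) = Mul(101, Add(Add(0, Mul(-2, -54)), Rational(1, 4))) = Mul(101, Add(Add(0, 108), Rational(1, 4))) = Mul(101, Add(108, Rational(1, 4))) = Mul(101, Rational(433, 4)) = Rational(43733, 4)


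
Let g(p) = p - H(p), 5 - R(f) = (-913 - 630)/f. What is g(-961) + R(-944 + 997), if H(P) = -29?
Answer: -47588/53 ≈ -897.89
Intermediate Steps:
R(f) = 5 + 1543/f (R(f) = 5 - (-913 - 630)/f = 5 - (-1543)/f = 5 + 1543/f)
g(p) = 29 + p (g(p) = p - 1*(-29) = p + 29 = 29 + p)
g(-961) + R(-944 + 997) = (29 - 961) + (5 + 1543/(-944 + 997)) = -932 + (5 + 1543/53) = -932 + 1808/53 = -47588/53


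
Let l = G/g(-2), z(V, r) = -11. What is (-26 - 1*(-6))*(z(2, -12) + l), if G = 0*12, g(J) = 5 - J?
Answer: 220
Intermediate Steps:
G = 0
l = 0 (l = 0/(5 - 1*(-2)) = 0/(5 + 2) = 0/7 = 0*(⅐) = 0)
(-26 - 1*(-6))*(z(2, -12) + l) = (-26 - 1*(-6))*(-11 + 0) = (-26 + 6)*(-11) = -20*(-11) = 220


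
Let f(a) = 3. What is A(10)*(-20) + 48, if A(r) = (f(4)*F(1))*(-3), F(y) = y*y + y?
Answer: 408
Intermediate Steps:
F(y) = y + y**2 (F(y) = y**2 + y = y + y**2)
A(r) = -18 (A(r) = (3*(1*(1 + 1)))*(-3) = (3*(1*2))*(-3) = (3*2)*(-3) = 6*(-3) = -18)
A(10)*(-20) + 48 = -18*(-20) + 48 = 360 + 48 = 408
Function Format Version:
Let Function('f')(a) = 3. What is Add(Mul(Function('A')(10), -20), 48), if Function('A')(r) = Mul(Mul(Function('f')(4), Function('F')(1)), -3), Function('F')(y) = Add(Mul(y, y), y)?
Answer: 408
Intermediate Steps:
Function('F')(y) = Add(y, Pow(y, 2)) (Function('F')(y) = Add(Pow(y, 2), y) = Add(y, Pow(y, 2)))
Function('A')(r) = -18 (Function('A')(r) = Mul(Mul(3, Mul(1, Add(1, 1))), -3) = Mul(Mul(3, Mul(1, 2)), -3) = Mul(Mul(3, 2), -3) = Mul(6, -3) = -18)
Add(Mul(Function('A')(10), -20), 48) = Add(Mul(-18, -20), 48) = Add(360, 48) = 408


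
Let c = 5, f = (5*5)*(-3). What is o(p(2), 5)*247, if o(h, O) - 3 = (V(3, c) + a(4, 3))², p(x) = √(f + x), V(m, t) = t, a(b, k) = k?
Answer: 16549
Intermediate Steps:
f = -75 (f = 25*(-3) = -75)
p(x) = √(-75 + x)
o(h, O) = 67 (o(h, O) = 3 + (5 + 3)² = 3 + 8² = 3 + 64 = 67)
o(p(2), 5)*247 = 67*247 = 16549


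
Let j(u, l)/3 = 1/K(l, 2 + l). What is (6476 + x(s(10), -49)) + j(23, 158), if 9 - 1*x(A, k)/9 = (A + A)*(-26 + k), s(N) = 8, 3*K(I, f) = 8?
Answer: 138865/8 ≈ 17358.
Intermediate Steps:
K(I, f) = 8/3 (K(I, f) = (1/3)*8 = 8/3)
j(u, l) = 9/8 (j(u, l) = 3/(8/3) = 3*(3/8) = 9/8)
x(A, k) = 81 - 18*A*(-26 + k) (x(A, k) = 81 - 9*(A + A)*(-26 + k) = 81 - 9*2*A*(-26 + k) = 81 - 18*A*(-26 + k))
(6476 + x(s(10), -49)) + j(23, 158) = (6476 + (81 + 468*8 - 18*8*(-49))) + 9/8 = (6476 + (81 + 3744 + 7056)) + 9/8 = (6476 + 10881) + 9/8 = 17357 + 9/8 = 138865/8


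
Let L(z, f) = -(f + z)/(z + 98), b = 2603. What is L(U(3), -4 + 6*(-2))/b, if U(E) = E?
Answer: 13/262903 ≈ 4.9448e-5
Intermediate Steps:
L(z, f) = -(f + z)/(98 + z)
L(U(3), -4 + 6*(-2))/b = ((-(-4 + 6*(-2)) - 1*3)/(98 + 3))/2603 = ((-(-4 - 12) - 3)/101)*(1/2603) = ((-1*(-16) - 3)/101)*(1/2603) = ((16 - 3)/101)*(1/2603) = ((1/101)*13)*(1/2603) = (13/101)*(1/2603) = 13/262903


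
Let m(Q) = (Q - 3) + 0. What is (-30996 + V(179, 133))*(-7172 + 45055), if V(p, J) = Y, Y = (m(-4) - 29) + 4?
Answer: -1175433724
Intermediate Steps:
m(Q) = -3 + Q (m(Q) = (-3 + Q) + 0 = -3 + Q)
Y = -32 (Y = ((-3 - 4) - 29) + 4 = (-7 - 29) + 4 = -36 + 4 = -32)
V(p, J) = -32
(-30996 + V(179, 133))*(-7172 + 45055) = (-30996 - 32)*(-7172 + 45055) = -31028*37883 = -1175433724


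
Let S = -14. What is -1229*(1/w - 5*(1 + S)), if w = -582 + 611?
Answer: -2317894/29 ≈ -79927.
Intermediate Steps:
w = 29
-1229*(1/w - 5*(1 + S)) = -1229*(1/29 - 5*(1 - 14)) = -1229*(1/29 - 5*(-13)) = -1229*(1/29 + 65) = -1229*1886/29 = -2317894/29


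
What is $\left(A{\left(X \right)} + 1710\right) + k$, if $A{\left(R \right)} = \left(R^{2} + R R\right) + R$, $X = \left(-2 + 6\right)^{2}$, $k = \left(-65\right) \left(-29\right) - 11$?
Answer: $4112$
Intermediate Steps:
$k = 1874$ ($k = 1885 - 11 = 1874$)
$X = 16$ ($X = 4^{2} = 16$)
$A{\left(R \right)} = R + 2 R^{2}$ ($A{\left(R \right)} = \left(R^{2} + R^{2}\right) + R = 2 R^{2} + R = R + 2 R^{2}$)
$\left(A{\left(X \right)} + 1710\right) + k = \left(16 \left(1 + 2 \cdot 16\right) + 1710\right) + 1874 = \left(16 \left(1 + 32\right) + 1710\right) + 1874 = \left(16 \cdot 33 + 1710\right) + 1874 = \left(528 + 1710\right) + 1874 = 2238 + 1874 = 4112$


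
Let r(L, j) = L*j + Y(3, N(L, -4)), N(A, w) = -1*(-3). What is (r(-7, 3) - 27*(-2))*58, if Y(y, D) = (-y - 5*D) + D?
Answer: 1044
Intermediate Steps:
N(A, w) = 3
Y(y, D) = -y - 4*D
r(L, j) = -15 + L*j (r(L, j) = L*j + (-1*3 - 4*3) = L*j + (-3 - 12) = L*j - 15 = -15 + L*j)
(r(-7, 3) - 27*(-2))*58 = ((-15 - 7*3) - 27*(-2))*58 = ((-15 - 21) + 54)*58 = (-36 + 54)*58 = 18*58 = 1044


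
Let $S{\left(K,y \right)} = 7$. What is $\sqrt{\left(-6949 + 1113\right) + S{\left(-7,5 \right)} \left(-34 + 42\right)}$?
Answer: $34 i \sqrt{5} \approx 76.026 i$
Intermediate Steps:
$\sqrt{\left(-6949 + 1113\right) + S{\left(-7,5 \right)} \left(-34 + 42\right)} = \sqrt{\left(-6949 + 1113\right) + 7 \left(-34 + 42\right)} = \sqrt{-5836 + 7 \cdot 8} = \sqrt{-5836 + 56} = \sqrt{-5780} = 34 i \sqrt{5}$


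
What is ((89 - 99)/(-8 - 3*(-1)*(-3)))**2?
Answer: 100/289 ≈ 0.34602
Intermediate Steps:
((89 - 99)/(-8 - 3*(-1)*(-3)))**2 = (-10/(-8 + 3*(-3)))**2 = (-10/(-8 - 9))**2 = (-10/(-17))**2 = (-10*(-1/17))**2 = (10/17)**2 = 100/289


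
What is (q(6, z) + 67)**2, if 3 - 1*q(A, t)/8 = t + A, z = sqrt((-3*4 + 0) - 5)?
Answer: 761 - 688*I*sqrt(17) ≈ 761.0 - 2836.7*I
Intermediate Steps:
z = I*sqrt(17) (z = sqrt((-12 + 0) - 5) = sqrt(-12 - 5) = sqrt(-17) = I*sqrt(17) ≈ 4.1231*I)
q(A, t) = 24 - 8*A - 8*t (q(A, t) = 24 - 8*(t + A) = 24 - 8*(A + t) = 24 + (-8*A - 8*t) = 24 - 8*A - 8*t)
(q(6, z) + 67)**2 = ((24 - 8*6 - 8*I*sqrt(17)) + 67)**2 = ((24 - 48 - 8*I*sqrt(17)) + 67)**2 = ((-24 - 8*I*sqrt(17)) + 67)**2 = (43 - 8*I*sqrt(17))**2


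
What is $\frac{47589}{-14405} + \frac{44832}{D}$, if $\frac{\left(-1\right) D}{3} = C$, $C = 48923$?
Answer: $- \frac{2543464967}{704735815} \approx -3.6091$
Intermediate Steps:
$D = -146769$ ($D = \left(-3\right) 48923 = -146769$)
$\frac{47589}{-14405} + \frac{44832}{D} = \frac{47589}{-14405} + \frac{44832}{-146769} = 47589 \left(- \frac{1}{14405}\right) + 44832 \left(- \frac{1}{146769}\right) = - \frac{47589}{14405} - \frac{14944}{48923} = - \frac{2543464967}{704735815}$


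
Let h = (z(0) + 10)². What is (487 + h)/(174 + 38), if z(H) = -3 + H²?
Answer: 134/53 ≈ 2.5283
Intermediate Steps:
h = 49 (h = ((-3 + 0²) + 10)² = ((-3 + 0) + 10)² = (-3 + 10)² = 7² = 49)
(487 + h)/(174 + 38) = (487 + 49)/(174 + 38) = 536/212 = 536*(1/212) = 134/53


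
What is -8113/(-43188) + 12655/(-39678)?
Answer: -204587/1560668 ≈ -0.13109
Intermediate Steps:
-8113/(-43188) + 12655/(-39678) = -8113*(-1/43188) + 12655*(-1/39678) = 133/708 - 12655/39678 = -204587/1560668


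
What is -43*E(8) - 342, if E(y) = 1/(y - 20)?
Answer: -4061/12 ≈ -338.42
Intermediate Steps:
E(y) = 1/(-20 + y)
-43*E(8) - 342 = -43/(-20 + 8) - 342 = -43/(-12) - 342 = -43*(-1/12) - 342 = 43/12 - 342 = -4061/12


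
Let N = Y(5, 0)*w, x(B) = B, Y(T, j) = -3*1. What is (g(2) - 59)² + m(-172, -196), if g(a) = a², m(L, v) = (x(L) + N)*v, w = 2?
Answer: 37913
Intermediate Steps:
Y(T, j) = -3
N = -6 (N = -3*2 = -6)
m(L, v) = v*(-6 + L) (m(L, v) = (L - 6)*v = (-6 + L)*v = v*(-6 + L))
(g(2) - 59)² + m(-172, -196) = (2² - 59)² - 196*(-6 - 172) = (4 - 59)² - 196*(-178) = (-55)² + 34888 = 3025 + 34888 = 37913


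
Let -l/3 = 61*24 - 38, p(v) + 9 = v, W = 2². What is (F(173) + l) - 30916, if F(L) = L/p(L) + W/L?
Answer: -998493583/28372 ≈ -35193.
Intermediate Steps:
W = 4
p(v) = -9 + v
F(L) = 4/L + L/(-9 + L) (F(L) = L/(-9 + L) + 4/L = 4/L + L/(-9 + L))
l = -4278 (l = -3*(61*24 - 38) = -3*(1464 - 38) = -3*1426 = -4278)
(F(173) + l) - 30916 = ((4/173 + 173/(-9 + 173)) - 4278) - 30916 = ((4*(1/173) + 173/164) - 4278) - 30916 = ((4/173 + 173*(1/164)) - 4278) - 30916 = ((4/173 + 173/164) - 4278) - 30916 = (30585/28372 - 4278) - 30916 = -121344831/28372 - 30916 = -998493583/28372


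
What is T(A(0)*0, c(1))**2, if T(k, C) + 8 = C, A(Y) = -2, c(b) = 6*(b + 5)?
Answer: 784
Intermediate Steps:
c(b) = 30 + 6*b (c(b) = 6*(5 + b) = 30 + 6*b)
T(k, C) = -8 + C
T(A(0)*0, c(1))**2 = (-8 + (30 + 6*1))**2 = (-8 + (30 + 6))**2 = (-8 + 36)**2 = 28**2 = 784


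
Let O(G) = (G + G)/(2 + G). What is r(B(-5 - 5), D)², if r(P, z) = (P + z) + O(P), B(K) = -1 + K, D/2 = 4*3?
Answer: 19321/81 ≈ 238.53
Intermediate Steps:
D = 24 (D = 2*(4*3) = 2*12 = 24)
O(G) = 2*G/(2 + G) (O(G) = (2*G)/(2 + G) = 2*G/(2 + G))
r(P, z) = P + z + 2*P/(2 + P) (r(P, z) = (P + z) + 2*P/(2 + P) = P + z + 2*P/(2 + P))
r(B(-5 - 5), D)² = ((2*(-1 + (-5 - 5)) + (2 + (-1 + (-5 - 5)))*((-1 + (-5 - 5)) + 24))/(2 + (-1 + (-5 - 5))))² = ((2*(-1 - 10) + (2 + (-1 - 10))*((-1 - 10) + 24))/(2 + (-1 - 10)))² = ((2*(-11) + (2 - 11)*(-11 + 24))/(2 - 11))² = ((-22 - 9*13)/(-9))² = (-(-22 - 117)/9)² = (-⅑*(-139))² = (139/9)² = 19321/81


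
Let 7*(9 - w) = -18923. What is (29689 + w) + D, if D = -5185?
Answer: 190514/7 ≈ 27216.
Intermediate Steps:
w = 18986/7 (w = 9 - 1/7*(-18923) = 9 + 18923/7 = 18986/7 ≈ 2712.3)
(29689 + w) + D = (29689 + 18986/7) - 5185 = 226809/7 - 5185 = 190514/7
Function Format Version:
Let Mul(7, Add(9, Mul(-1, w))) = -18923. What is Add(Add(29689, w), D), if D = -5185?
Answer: Rational(190514, 7) ≈ 27216.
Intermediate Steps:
w = Rational(18986, 7) (w = Add(9, Mul(Rational(-1, 7), -18923)) = Add(9, Rational(18923, 7)) = Rational(18986, 7) ≈ 2712.3)
Add(Add(29689, w), D) = Add(Add(29689, Rational(18986, 7)), -5185) = Add(Rational(226809, 7), -5185) = Rational(190514, 7)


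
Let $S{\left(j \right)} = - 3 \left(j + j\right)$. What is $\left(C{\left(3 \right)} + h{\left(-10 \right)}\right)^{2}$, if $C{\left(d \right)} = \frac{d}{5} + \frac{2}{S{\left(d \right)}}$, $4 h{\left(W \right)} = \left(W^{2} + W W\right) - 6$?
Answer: $\frac{19439281}{8100} \approx 2399.9$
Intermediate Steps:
$S{\left(j \right)} = - 6 j$ ($S{\left(j \right)} = - 3 \cdot 2 j = - 6 j$)
$h{\left(W \right)} = - \frac{3}{2} + \frac{W^{2}}{2}$ ($h{\left(W \right)} = \frac{\left(W^{2} + W W\right) - 6}{4} = \frac{\left(W^{2} + W^{2}\right) - 6}{4} = \frac{2 W^{2} - 6}{4} = \frac{-6 + 2 W^{2}}{4} = - \frac{3}{2} + \frac{W^{2}}{2}$)
$C{\left(d \right)} = - \frac{1}{3 d} + \frac{d}{5}$ ($C{\left(d \right)} = \frac{d}{5} + \frac{2}{\left(-6\right) d} = d \frac{1}{5} + 2 \left(- \frac{1}{6 d}\right) = \frac{d}{5} - \frac{1}{3 d} = - \frac{1}{3 d} + \frac{d}{5}$)
$\left(C{\left(3 \right)} + h{\left(-10 \right)}\right)^{2} = \left(\left(- \frac{1}{3 \cdot 3} + \frac{1}{5} \cdot 3\right) - \left(\frac{3}{2} - \frac{\left(-10\right)^{2}}{2}\right)\right)^{2} = \left(\left(\left(- \frac{1}{3}\right) \frac{1}{3} + \frac{3}{5}\right) + \left(- \frac{3}{2} + \frac{1}{2} \cdot 100\right)\right)^{2} = \left(\left(- \frac{1}{9} + \frac{3}{5}\right) + \left(- \frac{3}{2} + 50\right)\right)^{2} = \left(\frac{22}{45} + \frac{97}{2}\right)^{2} = \left(\frac{4409}{90}\right)^{2} = \frac{19439281}{8100}$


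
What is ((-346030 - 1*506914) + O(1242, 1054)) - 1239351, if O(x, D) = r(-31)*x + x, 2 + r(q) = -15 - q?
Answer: -2073665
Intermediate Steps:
r(q) = -17 - q (r(q) = -2 + (-15 - q) = -17 - q)
O(x, D) = 15*x (O(x, D) = (-17 - 1*(-31))*x + x = (-17 + 31)*x + x = 14*x + x = 15*x)
((-346030 - 1*506914) + O(1242, 1054)) - 1239351 = ((-346030 - 1*506914) + 15*1242) - 1239351 = ((-346030 - 506914) + 18630) - 1239351 = (-852944 + 18630) - 1239351 = -834314 - 1239351 = -2073665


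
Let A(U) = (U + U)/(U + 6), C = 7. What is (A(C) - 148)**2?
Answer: 3648100/169 ≈ 21586.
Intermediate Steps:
A(U) = 2*U/(6 + U) (A(U) = (2*U)/(6 + U) = 2*U/(6 + U))
(A(C) - 148)**2 = (2*7/(6 + 7) - 148)**2 = (2*7/13 - 148)**2 = (2*7*(1/13) - 148)**2 = (14/13 - 148)**2 = (-1910/13)**2 = 3648100/169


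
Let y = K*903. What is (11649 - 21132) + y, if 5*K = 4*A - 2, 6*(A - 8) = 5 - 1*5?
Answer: -4065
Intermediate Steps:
A = 8 (A = 8 + (5 - 1*5)/6 = 8 + (5 - 5)/6 = 8 + (⅙)*0 = 8 + 0 = 8)
K = 6 (K = (4*8 - 2)/5 = (32 - 2)/5 = (⅕)*30 = 6)
y = 5418 (y = 6*903 = 5418)
(11649 - 21132) + y = (11649 - 21132) + 5418 = -9483 + 5418 = -4065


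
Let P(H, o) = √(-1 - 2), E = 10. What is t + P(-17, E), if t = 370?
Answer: 370 + I*√3 ≈ 370.0 + 1.732*I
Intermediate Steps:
P(H, o) = I*√3 (P(H, o) = √(-3) = I*√3)
t + P(-17, E) = 370 + I*√3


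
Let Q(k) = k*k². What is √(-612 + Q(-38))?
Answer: 2*I*√13871 ≈ 235.55*I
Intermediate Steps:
Q(k) = k³
√(-612 + Q(-38)) = √(-612 + (-38)³) = √(-612 - 54872) = √(-55484) = 2*I*√13871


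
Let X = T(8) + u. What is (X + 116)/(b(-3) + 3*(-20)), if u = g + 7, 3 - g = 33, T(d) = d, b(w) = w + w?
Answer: -101/66 ≈ -1.5303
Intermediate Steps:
b(w) = 2*w
g = -30 (g = 3 - 1*33 = 3 - 33 = -30)
u = -23 (u = -30 + 7 = -23)
X = -15 (X = 8 - 23 = -15)
(X + 116)/(b(-3) + 3*(-20)) = (-15 + 116)/(2*(-3) + 3*(-20)) = 101/(-6 - 60) = 101/(-66) = -1/66*101 = -101/66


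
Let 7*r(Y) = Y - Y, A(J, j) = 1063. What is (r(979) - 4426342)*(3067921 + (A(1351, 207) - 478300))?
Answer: -11467253397928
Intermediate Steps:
r(Y) = 0 (r(Y) = (Y - Y)/7 = (⅐)*0 = 0)
(r(979) - 4426342)*(3067921 + (A(1351, 207) - 478300)) = (0 - 4426342)*(3067921 + (1063 - 478300)) = -4426342*(3067921 - 477237) = -4426342*2590684 = -11467253397928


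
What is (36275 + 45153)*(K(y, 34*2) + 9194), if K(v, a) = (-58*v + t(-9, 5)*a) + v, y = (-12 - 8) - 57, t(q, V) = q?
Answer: 1056202588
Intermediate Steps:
y = -77 (y = -20 - 57 = -77)
K(v, a) = -57*v - 9*a (K(v, a) = (-58*v - 9*a) + v = -57*v - 9*a)
(36275 + 45153)*(K(y, 34*2) + 9194) = (36275 + 45153)*((-57*(-77) - 306*2) + 9194) = 81428*((4389 - 9*68) + 9194) = 81428*((4389 - 612) + 9194) = 81428*(3777 + 9194) = 81428*12971 = 1056202588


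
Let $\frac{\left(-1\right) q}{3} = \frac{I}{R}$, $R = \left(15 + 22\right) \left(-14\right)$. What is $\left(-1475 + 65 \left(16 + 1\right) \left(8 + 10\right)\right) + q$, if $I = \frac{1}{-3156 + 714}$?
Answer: $\frac{7764721579}{421652} \approx 18415.0$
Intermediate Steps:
$R = -518$ ($R = 37 \left(-14\right) = -518$)
$I = - \frac{1}{2442}$ ($I = \frac{1}{-2442} = - \frac{1}{2442} \approx -0.0004095$)
$q = - \frac{1}{421652}$ ($q = - 3 \left(- \frac{1}{2442 \left(-518\right)}\right) = - 3 \left(\left(- \frac{1}{2442}\right) \left(- \frac{1}{518}\right)\right) = \left(-3\right) \frac{1}{1264956} = - \frac{1}{421652} \approx -2.3716 \cdot 10^{-6}$)
$\left(-1475 + 65 \left(16 + 1\right) \left(8 + 10\right)\right) + q = \left(-1475 + 65 \left(16 + 1\right) \left(8 + 10\right)\right) - \frac{1}{421652} = \left(-1475 + 65 \cdot 17 \cdot 18\right) - \frac{1}{421652} = \left(-1475 + 65 \cdot 306\right) - \frac{1}{421652} = \left(-1475 + 19890\right) - \frac{1}{421652} = 18415 - \frac{1}{421652} = \frac{7764721579}{421652}$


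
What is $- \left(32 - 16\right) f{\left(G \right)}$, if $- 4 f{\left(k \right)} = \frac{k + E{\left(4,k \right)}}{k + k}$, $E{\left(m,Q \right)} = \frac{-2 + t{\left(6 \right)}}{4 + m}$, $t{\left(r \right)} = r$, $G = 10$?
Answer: $\frac{21}{10} \approx 2.1$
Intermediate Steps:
$E{\left(m,Q \right)} = \frac{4}{4 + m}$ ($E{\left(m,Q \right)} = \frac{-2 + 6}{4 + m} = \frac{4}{4 + m}$)
$f{\left(k \right)} = - \frac{\frac{1}{2} + k}{8 k}$ ($f{\left(k \right)} = - \frac{\left(k + \frac{4}{4 + 4}\right) \frac{1}{k + k}}{4} = - \frac{\left(k + \frac{4}{8}\right) \frac{1}{2 k}}{4} = - \frac{\left(k + 4 \cdot \frac{1}{8}\right) \frac{1}{2 k}}{4} = - \frac{\left(k + \frac{1}{2}\right) \frac{1}{2 k}}{4} = - \frac{\left(\frac{1}{2} + k\right) \frac{1}{2 k}}{4} = - \frac{\frac{1}{2} \frac{1}{k} \left(\frac{1}{2} + k\right)}{4} = - \frac{\frac{1}{2} + k}{8 k}$)
$- \left(32 - 16\right) f{\left(G \right)} = - \left(32 - 16\right) \frac{-1 - 20}{16 \cdot 10} = - \left(32 - 16\right) \frac{1}{16} \cdot \frac{1}{10} \left(-1 - 20\right) = - 16 \cdot \frac{1}{16} \cdot \frac{1}{10} \left(-21\right) = - \frac{16 \left(-21\right)}{160} = \left(-1\right) \left(- \frac{21}{10}\right) = \frac{21}{10}$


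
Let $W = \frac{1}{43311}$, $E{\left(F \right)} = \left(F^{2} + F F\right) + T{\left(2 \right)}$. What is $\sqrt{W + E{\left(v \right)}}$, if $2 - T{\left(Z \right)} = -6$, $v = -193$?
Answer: $\frac{\sqrt{139761537814137}}{43311} \approx 272.96$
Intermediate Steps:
$T{\left(Z \right)} = 8$ ($T{\left(Z \right)} = 2 - -6 = 2 + 6 = 8$)
$E{\left(F \right)} = 8 + 2 F^{2}$ ($E{\left(F \right)} = \left(F^{2} + F F\right) + 8 = \left(F^{2} + F^{2}\right) + 8 = 2 F^{2} + 8 = 8 + 2 F^{2}$)
$W = \frac{1}{43311} \approx 2.3089 \cdot 10^{-5}$
$\sqrt{W + E{\left(v \right)}} = \sqrt{\frac{1}{43311} + \left(8 + 2 \left(-193\right)^{2}\right)} = \sqrt{\frac{1}{43311} + \left(8 + 2 \cdot 37249\right)} = \sqrt{\frac{1}{43311} + \left(8 + 74498\right)} = \sqrt{\frac{1}{43311} + 74506} = \sqrt{\frac{3226929367}{43311}} = \frac{\sqrt{139761537814137}}{43311}$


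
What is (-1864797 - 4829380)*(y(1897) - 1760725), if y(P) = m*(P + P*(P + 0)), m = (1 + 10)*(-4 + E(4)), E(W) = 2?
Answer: 542039942776689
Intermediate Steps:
m = -22 (m = (1 + 10)*(-4 + 2) = 11*(-2) = -22)
y(P) = -22*P - 22*P**2 (y(P) = -22*(P + P*(P + 0)) = -22*(P + P*P) = -22*(P + P**2) = -22*P - 22*P**2)
(-1864797 - 4829380)*(y(1897) - 1760725) = (-1864797 - 4829380)*(-22*1897*(1 + 1897) - 1760725) = -6694177*(-22*1897*1898 - 1760725) = -6694177*(-79211132 - 1760725) = -6694177*(-80971857) = 542039942776689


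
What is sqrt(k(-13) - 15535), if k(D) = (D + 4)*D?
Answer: I*sqrt(15418) ≈ 124.17*I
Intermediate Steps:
k(D) = D*(4 + D) (k(D) = (4 + D)*D = D*(4 + D))
sqrt(k(-13) - 15535) = sqrt(-13*(4 - 13) - 15535) = sqrt(-13*(-9) - 15535) = sqrt(117 - 15535) = sqrt(-15418) = I*sqrt(15418)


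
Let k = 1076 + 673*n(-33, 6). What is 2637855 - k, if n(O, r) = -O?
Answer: 2614570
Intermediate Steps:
k = 23285 (k = 1076 + 673*(-1*(-33)) = 1076 + 673*33 = 1076 + 22209 = 23285)
2637855 - k = 2637855 - 1*23285 = 2637855 - 23285 = 2614570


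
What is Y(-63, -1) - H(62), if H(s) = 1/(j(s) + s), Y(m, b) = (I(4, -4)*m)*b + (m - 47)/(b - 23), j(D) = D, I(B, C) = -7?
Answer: -81175/186 ≈ -436.42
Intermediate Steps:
Y(m, b) = (-47 + m)/(-23 + b) - 7*b*m (Y(m, b) = (-7*m)*b + (m - 47)/(b - 23) = -7*b*m + (-47 + m)/(-23 + b) = (-47 + m)/(-23 + b) - 7*b*m)
H(s) = 1/(2*s) (H(s) = 1/(s + s) = 1/(2*s))
Y(-63, -1) - H(62) = (-47 - 63 - 7*(-63)*(-1)² + 161*(-1)*(-63))/(-23 - 1) - 1/(2*62) = (-47 - 63 - 7*(-63)*1 + 10143)/(-24) - 1/(2*62) = -(-47 - 63 + 441 + 10143)/24 - 1*1/124 = -1/24*10474 - 1/124 = -5237/12 - 1/124 = -81175/186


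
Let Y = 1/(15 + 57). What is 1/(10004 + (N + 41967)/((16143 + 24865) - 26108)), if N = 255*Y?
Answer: 357600/3578437693 ≈ 9.9932e-5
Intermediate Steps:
Y = 1/72 ≈ 0.013889
N = 85/24 (N = 255*(1/72) = 85/24 ≈ 3.5417)
1/(10004 + (N + 41967)/((16143 + 24865) - 26108)) = 1/(10004 + (85/24 + 41967)/((16143 + 24865) - 26108)) = 1/(10004 + 1007293/(24*(41008 - 26108))) = 1/(10004 + (1007293/24)/14900) = 1/(10004 + (1007293/24)*(1/14900)) = 1/(10004 + 1007293/357600) = 1/(3578437693/357600) = 357600/3578437693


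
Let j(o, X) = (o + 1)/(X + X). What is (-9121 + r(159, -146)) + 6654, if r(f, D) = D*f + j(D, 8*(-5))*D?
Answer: -207565/8 ≈ -25946.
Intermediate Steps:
j(o, X) = (1 + o)/(2*X) (j(o, X) = (1 + o)/((2*X)) = (1 + o)*(1/(2*X)) = (1 + o)/(2*X))
r(f, D) = D*f + D*(-1/80 - D/80) (r(f, D) = D*f + ((1 + D)/(2*((8*(-5)))))*D = D*f + ((½)*(1 + D)/(-40))*D = D*f + ((½)*(-1/40)*(1 + D))*D = D*f + (-1/80 - D/80)*D = D*f + D*(-1/80 - D/80))
(-9121 + r(159, -146)) + 6654 = (-9121 + (1/80)*(-146)*(-1 - 1*(-146) + 80*159)) + 6654 = (-9121 + (1/80)*(-146)*(-1 + 146 + 12720)) + 6654 = (-9121 + (1/80)*(-146)*12865) + 6654 = (-9121 - 187829/8) + 6654 = -260797/8 + 6654 = -207565/8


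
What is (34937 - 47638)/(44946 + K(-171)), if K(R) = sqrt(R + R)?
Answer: -31714397/112230181 + 12701*I*sqrt(38)/673381086 ≈ -0.28258 + 0.00011627*I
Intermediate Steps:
K(R) = sqrt(2)*sqrt(R) (K(R) = sqrt(2*R) = sqrt(2)*sqrt(R))
(34937 - 47638)/(44946 + K(-171)) = (34937 - 47638)/(44946 + sqrt(2)*sqrt(-171)) = -12701/(44946 + sqrt(2)*(3*I*sqrt(19))) = -12701/(44946 + 3*I*sqrt(38))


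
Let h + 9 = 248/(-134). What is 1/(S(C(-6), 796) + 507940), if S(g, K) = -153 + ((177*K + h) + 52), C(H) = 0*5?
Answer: 67/43464250 ≈ 1.5415e-6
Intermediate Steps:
C(H) = 0
h = -727/67 (h = -9 + 248/(-134) = -9 + 248*(-1/134) = -9 - 124/67 = -727/67 ≈ -10.851)
S(g, K) = -7494/67 + 177*K (S(g, K) = -153 + ((177*K - 727/67) + 52) = -153 + ((-727/67 + 177*K) + 52) = -153 + (2757/67 + 177*K) = -7494/67 + 177*K)
1/(S(C(-6), 796) + 507940) = 1/((-7494/67 + 177*796) + 507940) = 1/((-7494/67 + 140892) + 507940) = 1/(9432270/67 + 507940) = 1/(43464250/67) = 67/43464250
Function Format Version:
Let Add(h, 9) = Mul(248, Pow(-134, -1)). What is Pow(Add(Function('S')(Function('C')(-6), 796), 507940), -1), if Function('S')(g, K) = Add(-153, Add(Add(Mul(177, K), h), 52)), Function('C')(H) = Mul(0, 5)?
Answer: Rational(67, 43464250) ≈ 1.5415e-6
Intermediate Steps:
Function('C')(H) = 0
h = Rational(-727, 67) (h = Add(-9, Mul(248, Pow(-134, -1))) = Add(-9, Mul(248, Rational(-1, 134))) = Add(-9, Rational(-124, 67)) = Rational(-727, 67) ≈ -10.851)
Function('S')(g, K) = Add(Rational(-7494, 67), Mul(177, K)) (Function('S')(g, K) = Add(-153, Add(Add(Mul(177, K), Rational(-727, 67)), 52)) = Add(-153, Add(Add(Rational(-727, 67), Mul(177, K)), 52)) = Add(-153, Add(Rational(2757, 67), Mul(177, K))) = Add(Rational(-7494, 67), Mul(177, K)))
Pow(Add(Function('S')(Function('C')(-6), 796), 507940), -1) = Pow(Add(Add(Rational(-7494, 67), Mul(177, 796)), 507940), -1) = Pow(Add(Add(Rational(-7494, 67), 140892), 507940), -1) = Pow(Add(Rational(9432270, 67), 507940), -1) = Pow(Rational(43464250, 67), -1) = Rational(67, 43464250)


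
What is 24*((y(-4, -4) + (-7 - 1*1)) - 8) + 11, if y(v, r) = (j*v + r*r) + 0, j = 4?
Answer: -373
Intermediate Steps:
y(v, r) = r² + 4*v (y(v, r) = (4*v + r*r) + 0 = (4*v + r²) + 0 = (r² + 4*v) + 0 = r² + 4*v)
24*((y(-4, -4) + (-7 - 1*1)) - 8) + 11 = 24*((((-4)² + 4*(-4)) + (-7 - 1*1)) - 8) + 11 = 24*(((16 - 16) + (-7 - 1)) - 8) + 11 = 24*((0 - 8) - 8) + 11 = 24*(-8 - 8) + 11 = 24*(-16) + 11 = -384 + 11 = -373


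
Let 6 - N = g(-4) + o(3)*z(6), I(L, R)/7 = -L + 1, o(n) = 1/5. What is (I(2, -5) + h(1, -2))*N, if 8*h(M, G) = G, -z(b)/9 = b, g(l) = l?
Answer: -754/5 ≈ -150.80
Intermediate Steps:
o(n) = ⅕
z(b) = -9*b
h(M, G) = G/8
I(L, R) = 7 - 7*L (I(L, R) = 7*(-L + 1) = 7*(1 - L) = 7 - 7*L)
N = 104/5 (N = 6 - (-4 + (-9*6)/5) = 6 - (-4 + (⅕)*(-54)) = 6 - (-4 - 54/5) = 6 - 1*(-74/5) = 6 + 74/5 = 104/5 ≈ 20.800)
(I(2, -5) + h(1, -2))*N = ((7 - 7*2) + (⅛)*(-2))*(104/5) = ((7 - 14) - ¼)*(104/5) = (-7 - ¼)*(104/5) = -29/4*104/5 = -754/5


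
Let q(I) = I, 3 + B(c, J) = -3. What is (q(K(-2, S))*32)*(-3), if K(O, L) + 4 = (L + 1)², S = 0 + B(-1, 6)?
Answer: -2016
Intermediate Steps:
B(c, J) = -6 (B(c, J) = -3 - 3 = -6)
S = -6 (S = 0 - 6 = -6)
K(O, L) = -4 + (1 + L)² (K(O, L) = -4 + (L + 1)² = -4 + (1 + L)²)
(q(K(-2, S))*32)*(-3) = ((-4 + (1 - 6)²)*32)*(-3) = ((-4 + (-5)²)*32)*(-3) = ((-4 + 25)*32)*(-3) = (21*32)*(-3) = 672*(-3) = -2016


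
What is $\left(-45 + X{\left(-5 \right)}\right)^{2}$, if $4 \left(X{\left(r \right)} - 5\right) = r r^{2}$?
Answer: $\frac{81225}{16} \approx 5076.6$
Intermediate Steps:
$X{\left(r \right)} = 5 + \frac{r^{3}}{4}$ ($X{\left(r \right)} = 5 + \frac{r r^{2}}{4} = 5 + \frac{r^{3}}{4}$)
$\left(-45 + X{\left(-5 \right)}\right)^{2} = \left(-45 + \left(5 + \frac{\left(-5\right)^{3}}{4}\right)\right)^{2} = \left(-45 + \left(5 + \frac{1}{4} \left(-125\right)\right)\right)^{2} = \left(-45 + \left(5 - \frac{125}{4}\right)\right)^{2} = \left(-45 - \frac{105}{4}\right)^{2} = \left(- \frac{285}{4}\right)^{2} = \frac{81225}{16}$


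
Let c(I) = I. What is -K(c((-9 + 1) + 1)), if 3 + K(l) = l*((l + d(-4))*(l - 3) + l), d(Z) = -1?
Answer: 514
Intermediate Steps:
K(l) = -3 + l*(l + (-1 + l)*(-3 + l)) (K(l) = -3 + l*((l - 1)*(l - 3) + l) = -3 + l*((-1 + l)*(-3 + l) + l) = -3 + l*(l + (-1 + l)*(-3 + l)))
-K(c((-9 + 1) + 1)) = -(-3 + ((-9 + 1) + 1)³ - 3*((-9 + 1) + 1)² + 3*((-9 + 1) + 1)) = -(-3 + (-8 + 1)³ - 3*(-8 + 1)² + 3*(-8 + 1)) = -(-3 + (-7)³ - 3*(-7)² + 3*(-7)) = -(-3 - 343 - 3*49 - 21) = -(-3 - 343 - 147 - 21) = -1*(-514) = 514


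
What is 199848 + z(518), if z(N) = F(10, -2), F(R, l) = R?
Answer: 199858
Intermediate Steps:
z(N) = 10
199848 + z(518) = 199848 + 10 = 199858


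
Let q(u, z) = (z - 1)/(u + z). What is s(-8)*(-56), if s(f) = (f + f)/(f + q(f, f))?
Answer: -2048/17 ≈ -120.47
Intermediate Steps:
q(u, z) = (-1 + z)/(u + z)
s(f) = 2*f/(f + (-1 + f)/(2*f)) (s(f) = (f + f)/(f + (-1 + f)/(f + f)) = (2*f)/(f + (-1 + f)/((2*f))) = (2*f)/(f + (1/(2*f))*(-1 + f)) = (2*f)/(f + (-1 + f)/(2*f)) = 2*f/(f + (-1 + f)/(2*f)))
s(-8)*(-56) = (4*(-8)²/(-1 - 8 + 2*(-8)²))*(-56) = (4*64/(-1 - 8 + 2*64))*(-56) = (4*64/(-1 - 8 + 128))*(-56) = (4*64/119)*(-56) = (4*64*(1/119))*(-56) = (256/119)*(-56) = -2048/17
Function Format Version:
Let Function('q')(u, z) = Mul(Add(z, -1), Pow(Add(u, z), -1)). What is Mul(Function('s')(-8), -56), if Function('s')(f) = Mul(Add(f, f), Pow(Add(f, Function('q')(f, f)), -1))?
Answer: Rational(-2048, 17) ≈ -120.47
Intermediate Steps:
Function('q')(u, z) = Mul(Pow(Add(u, z), -1), Add(-1, z)) (Function('q')(u, z) = Mul(Add(-1, z), Pow(Add(u, z), -1)) = Mul(Pow(Add(u, z), -1), Add(-1, z)))
Function('s')(f) = Mul(2, f, Pow(Add(f, Mul(Rational(1, 2), Pow(f, -1), Add(-1, f))), -1)) (Function('s')(f) = Mul(Add(f, f), Pow(Add(f, Mul(Pow(Add(f, f), -1), Add(-1, f))), -1)) = Mul(Mul(2, f), Pow(Add(f, Mul(Pow(Mul(2, f), -1), Add(-1, f))), -1)) = Mul(Mul(2, f), Pow(Add(f, Mul(Mul(Rational(1, 2), Pow(f, -1)), Add(-1, f))), -1)) = Mul(Mul(2, f), Pow(Add(f, Mul(Rational(1, 2), Pow(f, -1), Add(-1, f))), -1)) = Mul(2, f, Pow(Add(f, Mul(Rational(1, 2), Pow(f, -1), Add(-1, f))), -1)))
Mul(Function('s')(-8), -56) = Mul(Mul(4, Pow(-8, 2), Pow(Add(-1, -8, Mul(2, Pow(-8, 2))), -1)), -56) = Mul(Mul(4, 64, Pow(Add(-1, -8, Mul(2, 64)), -1)), -56) = Mul(Mul(4, 64, Pow(Add(-1, -8, 128), -1)), -56) = Mul(Mul(4, 64, Pow(119, -1)), -56) = Mul(Mul(4, 64, Rational(1, 119)), -56) = Mul(Rational(256, 119), -56) = Rational(-2048, 17)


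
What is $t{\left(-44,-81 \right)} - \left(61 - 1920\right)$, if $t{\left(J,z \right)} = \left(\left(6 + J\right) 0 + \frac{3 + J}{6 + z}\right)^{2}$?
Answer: $\frac{10458556}{5625} \approx 1859.3$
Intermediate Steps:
$t{\left(J,z \right)} = \frac{\left(3 + J\right)^{2}}{\left(6 + z\right)^{2}}$ ($t{\left(J,z \right)} = \left(0 + \frac{3 + J}{6 + z}\right)^{2} = \left(\frac{3 + J}{6 + z}\right)^{2} = \frac{\left(3 + J\right)^{2}}{\left(6 + z\right)^{2}}$)
$t{\left(-44,-81 \right)} - \left(61 - 1920\right) = \frac{\left(3 - 44\right)^{2}}{\left(6 - 81\right)^{2}} - \left(61 - 1920\right) = \frac{\left(-41\right)^{2}}{5625} - \left(61 - 1920\right) = 1681 \cdot \frac{1}{5625} - -1859 = \frac{1681}{5625} + 1859 = \frac{10458556}{5625}$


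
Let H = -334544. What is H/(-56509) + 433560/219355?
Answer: 19576788232/2479106339 ≈ 7.8967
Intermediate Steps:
H/(-56509) + 433560/219355 = -334544/(-56509) + 433560/219355 = -334544*(-1/56509) + 433560*(1/219355) = 334544/56509 + 86712/43871 = 19576788232/2479106339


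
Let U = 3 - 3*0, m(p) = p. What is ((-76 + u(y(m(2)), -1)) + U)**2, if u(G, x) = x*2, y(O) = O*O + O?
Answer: 5625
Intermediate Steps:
y(O) = O + O**2 (y(O) = O**2 + O = O + O**2)
u(G, x) = 2*x
U = 3 (U = 3 + 0 = 3)
((-76 + u(y(m(2)), -1)) + U)**2 = ((-76 + 2*(-1)) + 3)**2 = ((-76 - 2) + 3)**2 = (-78 + 3)**2 = (-75)**2 = 5625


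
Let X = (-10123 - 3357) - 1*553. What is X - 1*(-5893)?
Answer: -8140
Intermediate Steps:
X = -14033 (X = -13480 - 553 = -14033)
X - 1*(-5893) = -14033 - 1*(-5893) = -14033 + 5893 = -8140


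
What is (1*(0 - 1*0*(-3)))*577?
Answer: 0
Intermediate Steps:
(1*(0 - 1*0*(-3)))*577 = (1*(0 + 0*(-3)))*577 = (1*(0 + 0))*577 = (1*0)*577 = 0*577 = 0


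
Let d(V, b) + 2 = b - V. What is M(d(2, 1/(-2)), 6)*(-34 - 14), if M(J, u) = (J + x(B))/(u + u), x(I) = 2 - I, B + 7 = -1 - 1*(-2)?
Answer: -14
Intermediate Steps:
d(V, b) = -2 + b - V (d(V, b) = -2 + (b - V) = -2 + b - V)
B = -6 (B = -7 + (-1 - 1*(-2)) = -7 + (-1 + 2) = -7 + 1 = -6)
M(J, u) = (8 + J)/(2*u) (M(J, u) = (J + (2 - 1*(-6)))/(u + u) = (J + (2 + 6))/((2*u)) = (J + 8)*(1/(2*u)) = (8 + J)*(1/(2*u)) = (8 + J)/(2*u))
M(d(2, 1/(-2)), 6)*(-34 - 14) = ((½)*(8 + (-2 + 1/(-2) - 1*2))/6)*(-34 - 14) = ((½)*(⅙)*(8 + (-2 - ½ - 2)))*(-48) = ((½)*(⅙)*(8 - 9/2))*(-48) = ((½)*(⅙)*(7/2))*(-48) = (7/24)*(-48) = -14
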